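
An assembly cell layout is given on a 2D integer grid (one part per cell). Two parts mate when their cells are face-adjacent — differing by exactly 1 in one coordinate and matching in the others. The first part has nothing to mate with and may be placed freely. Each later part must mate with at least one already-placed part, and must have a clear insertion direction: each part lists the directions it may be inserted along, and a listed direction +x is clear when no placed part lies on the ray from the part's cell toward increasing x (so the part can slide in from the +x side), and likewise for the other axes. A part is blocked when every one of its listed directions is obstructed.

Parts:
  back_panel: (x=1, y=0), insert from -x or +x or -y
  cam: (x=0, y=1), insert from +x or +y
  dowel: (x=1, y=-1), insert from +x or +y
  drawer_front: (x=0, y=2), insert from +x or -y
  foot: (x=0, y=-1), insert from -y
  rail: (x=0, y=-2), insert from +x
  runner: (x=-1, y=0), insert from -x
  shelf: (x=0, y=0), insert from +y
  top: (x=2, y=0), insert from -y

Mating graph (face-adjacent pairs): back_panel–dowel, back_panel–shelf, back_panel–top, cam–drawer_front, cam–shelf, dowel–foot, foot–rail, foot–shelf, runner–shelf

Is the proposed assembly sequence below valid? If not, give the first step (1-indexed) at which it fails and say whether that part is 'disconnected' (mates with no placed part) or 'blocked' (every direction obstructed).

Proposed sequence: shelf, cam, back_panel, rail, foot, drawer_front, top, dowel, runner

Invalid at step 4 (disconnected)

1. shelf@(0, 0) [+y clear] — {shelf}
2. cam@(0, 1) [+x clear] — {cam, shelf}
3. back_panel@(1, 0) [+x clear] — {back_panel, cam, shelf}
4. rail@(0, -2) — no placed neighbour ⇒ disconnected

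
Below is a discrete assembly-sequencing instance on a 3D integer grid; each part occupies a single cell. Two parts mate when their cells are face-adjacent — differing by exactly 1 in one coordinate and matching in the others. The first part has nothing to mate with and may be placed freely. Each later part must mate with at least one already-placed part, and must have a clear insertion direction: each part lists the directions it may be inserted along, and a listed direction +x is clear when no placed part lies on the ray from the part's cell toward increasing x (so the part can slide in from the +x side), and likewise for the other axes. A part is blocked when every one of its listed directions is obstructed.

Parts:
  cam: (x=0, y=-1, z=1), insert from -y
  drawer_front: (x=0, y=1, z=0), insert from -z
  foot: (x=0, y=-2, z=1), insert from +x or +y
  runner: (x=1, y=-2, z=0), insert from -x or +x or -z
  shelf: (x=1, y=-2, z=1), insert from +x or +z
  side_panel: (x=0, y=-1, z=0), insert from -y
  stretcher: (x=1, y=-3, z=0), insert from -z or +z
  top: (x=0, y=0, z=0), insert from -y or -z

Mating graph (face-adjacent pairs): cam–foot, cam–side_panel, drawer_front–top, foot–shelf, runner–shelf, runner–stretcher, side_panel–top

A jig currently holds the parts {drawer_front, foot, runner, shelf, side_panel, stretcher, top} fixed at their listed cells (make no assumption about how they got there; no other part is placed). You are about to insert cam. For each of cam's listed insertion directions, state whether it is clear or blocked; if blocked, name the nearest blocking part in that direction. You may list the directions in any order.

-y: nearest on ray is foot@(0, -2, 1) ⇒ blocked

-y: blocked by foot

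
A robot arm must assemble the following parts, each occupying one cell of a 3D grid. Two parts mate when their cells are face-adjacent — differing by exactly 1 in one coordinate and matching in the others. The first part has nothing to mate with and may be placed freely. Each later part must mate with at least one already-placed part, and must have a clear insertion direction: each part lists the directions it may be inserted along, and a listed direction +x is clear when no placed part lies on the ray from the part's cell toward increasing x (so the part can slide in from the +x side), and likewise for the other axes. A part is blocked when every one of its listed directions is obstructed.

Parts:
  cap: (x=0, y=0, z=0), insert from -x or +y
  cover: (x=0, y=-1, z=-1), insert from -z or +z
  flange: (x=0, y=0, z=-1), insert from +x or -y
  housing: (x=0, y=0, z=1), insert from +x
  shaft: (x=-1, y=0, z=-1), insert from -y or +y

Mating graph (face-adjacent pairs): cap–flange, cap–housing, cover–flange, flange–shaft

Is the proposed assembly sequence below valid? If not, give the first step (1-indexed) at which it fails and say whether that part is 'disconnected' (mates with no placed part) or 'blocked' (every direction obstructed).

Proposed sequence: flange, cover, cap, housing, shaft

Valid

1. flange@(0, 0, -1) [+x clear] — {flange}
2. cover@(0, -1, -1) [-z clear] — {cover, flange}
3. cap@(0, 0, 0) [-x clear] — {cap, cover, flange}
4. housing@(0, 0, 1) [+x clear] — {cap, cover, flange, housing}
5. shaft@(-1, 0, -1) [-y clear] — {cap, cover, flange, housing, shaft}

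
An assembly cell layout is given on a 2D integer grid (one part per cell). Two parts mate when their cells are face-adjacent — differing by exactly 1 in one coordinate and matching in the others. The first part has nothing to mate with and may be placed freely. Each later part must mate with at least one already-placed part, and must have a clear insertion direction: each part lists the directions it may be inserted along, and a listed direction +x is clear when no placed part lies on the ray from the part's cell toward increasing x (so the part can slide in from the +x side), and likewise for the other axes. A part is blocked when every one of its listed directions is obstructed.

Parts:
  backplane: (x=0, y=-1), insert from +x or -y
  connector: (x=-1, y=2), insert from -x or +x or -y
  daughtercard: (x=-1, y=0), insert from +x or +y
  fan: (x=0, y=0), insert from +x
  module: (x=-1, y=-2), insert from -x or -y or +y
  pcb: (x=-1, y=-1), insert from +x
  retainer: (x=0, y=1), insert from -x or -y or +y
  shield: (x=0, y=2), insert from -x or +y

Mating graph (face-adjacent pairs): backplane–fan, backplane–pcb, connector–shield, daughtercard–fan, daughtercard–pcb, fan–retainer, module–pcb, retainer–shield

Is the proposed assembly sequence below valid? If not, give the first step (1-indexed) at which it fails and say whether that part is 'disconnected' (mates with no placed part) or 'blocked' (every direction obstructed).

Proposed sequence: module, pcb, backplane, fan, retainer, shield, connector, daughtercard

1. module@(-1, -2) [-x clear] — {module}
2. pcb@(-1, -1) [+x clear] — {module, pcb}
3. backplane@(0, -1) [+x clear] — {backplane, module, pcb}
4. fan@(0, 0) [+x clear] — {backplane, fan, module, pcb}
5. retainer@(0, 1) [-x clear] — {backplane, fan, module, pcb, retainer}
6. shield@(0, 2) [-x clear] — {backplane, fan, module, pcb, retainer, shield}
7. connector@(-1, 2) [-x clear] — {backplane, connector, fan, module, pcb, retainer, shield}
8. daughtercard@(-1, 0) — +x/+y all obstructed ⇒ blocked

Invalid at step 8 (blocked)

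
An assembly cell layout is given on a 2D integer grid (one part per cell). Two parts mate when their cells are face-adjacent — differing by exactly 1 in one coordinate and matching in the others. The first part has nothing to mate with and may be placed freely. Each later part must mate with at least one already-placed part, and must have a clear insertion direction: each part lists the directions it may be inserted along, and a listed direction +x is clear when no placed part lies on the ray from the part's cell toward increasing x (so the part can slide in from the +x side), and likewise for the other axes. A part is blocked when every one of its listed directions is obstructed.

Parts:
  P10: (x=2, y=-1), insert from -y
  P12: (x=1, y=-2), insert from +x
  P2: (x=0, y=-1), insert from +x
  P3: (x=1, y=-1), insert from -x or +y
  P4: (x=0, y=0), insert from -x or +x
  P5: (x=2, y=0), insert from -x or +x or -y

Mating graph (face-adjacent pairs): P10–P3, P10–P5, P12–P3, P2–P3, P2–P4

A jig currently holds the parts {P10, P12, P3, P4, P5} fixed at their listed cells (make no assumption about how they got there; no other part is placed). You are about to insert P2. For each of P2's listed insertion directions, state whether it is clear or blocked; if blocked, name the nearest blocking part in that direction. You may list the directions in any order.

+x: blocked by P3

+x: nearest on ray is P3@(1, -1) ⇒ blocked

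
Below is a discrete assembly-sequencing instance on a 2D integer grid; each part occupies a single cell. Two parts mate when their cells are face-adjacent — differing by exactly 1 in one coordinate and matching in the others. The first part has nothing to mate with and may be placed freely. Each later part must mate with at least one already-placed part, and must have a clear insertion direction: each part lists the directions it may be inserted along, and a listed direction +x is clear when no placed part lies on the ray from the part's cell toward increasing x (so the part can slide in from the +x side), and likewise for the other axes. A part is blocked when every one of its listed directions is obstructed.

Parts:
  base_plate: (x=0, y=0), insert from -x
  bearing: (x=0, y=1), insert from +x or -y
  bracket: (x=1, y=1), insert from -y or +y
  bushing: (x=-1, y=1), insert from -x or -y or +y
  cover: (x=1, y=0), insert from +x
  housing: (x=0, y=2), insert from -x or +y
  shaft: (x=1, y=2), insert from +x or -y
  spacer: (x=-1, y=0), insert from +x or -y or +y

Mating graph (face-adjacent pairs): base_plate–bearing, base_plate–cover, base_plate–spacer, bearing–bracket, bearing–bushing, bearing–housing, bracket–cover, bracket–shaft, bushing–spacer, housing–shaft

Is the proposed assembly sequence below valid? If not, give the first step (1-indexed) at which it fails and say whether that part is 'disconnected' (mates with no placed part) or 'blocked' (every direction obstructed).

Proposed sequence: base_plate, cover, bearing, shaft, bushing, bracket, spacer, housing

Invalid at step 4 (disconnected)

1. base_plate@(0, 0) [-x clear] — {base_plate}
2. cover@(1, 0) [+x clear] — {base_plate, cover}
3. bearing@(0, 1) [+x clear] — {base_plate, bearing, cover}
4. shaft@(1, 2) — no placed neighbour ⇒ disconnected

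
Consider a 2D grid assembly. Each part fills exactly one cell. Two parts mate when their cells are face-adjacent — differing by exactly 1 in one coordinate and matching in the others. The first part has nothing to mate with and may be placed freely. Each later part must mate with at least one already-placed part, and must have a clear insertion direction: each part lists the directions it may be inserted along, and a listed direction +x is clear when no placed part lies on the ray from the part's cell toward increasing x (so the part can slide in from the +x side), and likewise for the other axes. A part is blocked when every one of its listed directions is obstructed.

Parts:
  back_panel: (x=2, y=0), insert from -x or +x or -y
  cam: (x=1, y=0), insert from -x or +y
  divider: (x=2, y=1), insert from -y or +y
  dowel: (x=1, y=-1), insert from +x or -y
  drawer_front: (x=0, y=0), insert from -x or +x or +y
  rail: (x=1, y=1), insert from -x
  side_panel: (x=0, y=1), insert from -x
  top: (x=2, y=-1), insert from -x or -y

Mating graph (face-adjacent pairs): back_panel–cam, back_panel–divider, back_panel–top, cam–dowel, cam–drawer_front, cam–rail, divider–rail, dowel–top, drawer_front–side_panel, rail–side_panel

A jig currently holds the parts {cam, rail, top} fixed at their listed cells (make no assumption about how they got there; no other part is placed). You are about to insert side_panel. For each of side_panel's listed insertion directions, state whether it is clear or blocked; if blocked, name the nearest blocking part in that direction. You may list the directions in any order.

-x: clear

-x: ray from side_panel(0, 1) has no placed part ⇒ clear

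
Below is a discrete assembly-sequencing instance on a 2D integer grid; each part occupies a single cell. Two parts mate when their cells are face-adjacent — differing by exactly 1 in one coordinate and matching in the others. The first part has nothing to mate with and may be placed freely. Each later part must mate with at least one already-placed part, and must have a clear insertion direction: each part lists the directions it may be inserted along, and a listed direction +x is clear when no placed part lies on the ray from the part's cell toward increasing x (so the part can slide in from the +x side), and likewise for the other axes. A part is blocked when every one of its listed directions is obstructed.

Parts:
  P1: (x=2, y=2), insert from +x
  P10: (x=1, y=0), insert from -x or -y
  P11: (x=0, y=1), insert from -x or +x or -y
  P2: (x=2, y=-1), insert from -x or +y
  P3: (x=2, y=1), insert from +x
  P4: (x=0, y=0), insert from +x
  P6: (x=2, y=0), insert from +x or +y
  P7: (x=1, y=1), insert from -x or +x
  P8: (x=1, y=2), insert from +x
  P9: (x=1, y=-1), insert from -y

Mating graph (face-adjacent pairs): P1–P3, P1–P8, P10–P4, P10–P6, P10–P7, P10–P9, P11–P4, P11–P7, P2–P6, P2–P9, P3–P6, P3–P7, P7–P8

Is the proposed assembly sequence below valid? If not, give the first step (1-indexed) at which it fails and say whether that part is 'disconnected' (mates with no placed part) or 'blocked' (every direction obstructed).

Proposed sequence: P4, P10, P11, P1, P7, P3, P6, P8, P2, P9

Invalid at step 4 (disconnected)

1. P4@(0, 0) [+x clear] — {P4}
2. P10@(1, 0) [-y clear] — {P10, P4}
3. P11@(0, 1) [-x clear] — {P10, P11, P4}
4. P1@(2, 2) — no placed neighbour ⇒ disconnected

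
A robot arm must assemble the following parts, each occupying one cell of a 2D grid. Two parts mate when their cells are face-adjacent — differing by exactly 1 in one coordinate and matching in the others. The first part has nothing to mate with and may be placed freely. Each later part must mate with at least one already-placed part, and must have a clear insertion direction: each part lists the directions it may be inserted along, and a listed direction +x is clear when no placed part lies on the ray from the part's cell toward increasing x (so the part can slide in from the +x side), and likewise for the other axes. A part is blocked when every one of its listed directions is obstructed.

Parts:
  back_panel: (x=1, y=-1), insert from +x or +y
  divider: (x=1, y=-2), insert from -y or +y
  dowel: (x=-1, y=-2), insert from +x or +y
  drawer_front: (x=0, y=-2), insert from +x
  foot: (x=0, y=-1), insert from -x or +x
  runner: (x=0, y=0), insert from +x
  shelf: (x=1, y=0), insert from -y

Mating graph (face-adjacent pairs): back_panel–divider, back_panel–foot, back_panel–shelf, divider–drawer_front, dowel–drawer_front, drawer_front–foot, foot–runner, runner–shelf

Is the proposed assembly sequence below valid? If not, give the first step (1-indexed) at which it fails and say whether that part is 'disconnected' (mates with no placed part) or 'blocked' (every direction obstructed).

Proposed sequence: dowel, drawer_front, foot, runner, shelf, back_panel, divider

1. dowel@(-1, -2) [+x clear] — {dowel}
2. drawer_front@(0, -2) [+x clear] — {dowel, drawer_front}
3. foot@(0, -1) [-x clear] — {dowel, drawer_front, foot}
4. runner@(0, 0) [+x clear] — {dowel, drawer_front, foot, runner}
5. shelf@(1, 0) [-y clear] — {dowel, drawer_front, foot, runner, shelf}
6. back_panel@(1, -1) [+x clear] — {back_panel, dowel, drawer_front, foot, runner, shelf}
7. divider@(1, -2) [-y clear] — {back_panel, divider, dowel, drawer_front, foot, runner, shelf}

Valid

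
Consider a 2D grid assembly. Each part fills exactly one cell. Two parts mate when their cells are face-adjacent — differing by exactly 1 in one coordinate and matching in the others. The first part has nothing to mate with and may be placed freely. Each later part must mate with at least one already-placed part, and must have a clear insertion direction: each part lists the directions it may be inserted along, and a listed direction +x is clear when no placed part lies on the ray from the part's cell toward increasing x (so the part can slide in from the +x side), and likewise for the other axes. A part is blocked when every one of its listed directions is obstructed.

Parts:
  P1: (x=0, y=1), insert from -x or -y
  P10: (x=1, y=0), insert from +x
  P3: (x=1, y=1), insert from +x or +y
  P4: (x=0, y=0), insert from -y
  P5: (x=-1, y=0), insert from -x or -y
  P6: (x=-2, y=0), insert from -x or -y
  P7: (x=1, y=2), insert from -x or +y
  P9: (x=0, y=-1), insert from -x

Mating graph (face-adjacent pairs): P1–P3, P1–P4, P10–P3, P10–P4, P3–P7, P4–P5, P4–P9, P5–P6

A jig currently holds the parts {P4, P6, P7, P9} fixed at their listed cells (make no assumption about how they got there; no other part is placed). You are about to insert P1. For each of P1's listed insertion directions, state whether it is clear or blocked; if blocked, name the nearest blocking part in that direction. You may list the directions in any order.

-x: ray from P1(0, 1) has no placed part ⇒ clear
-y: nearest on ray is P4@(0, 0) ⇒ blocked

-x: clear; -y: blocked by P4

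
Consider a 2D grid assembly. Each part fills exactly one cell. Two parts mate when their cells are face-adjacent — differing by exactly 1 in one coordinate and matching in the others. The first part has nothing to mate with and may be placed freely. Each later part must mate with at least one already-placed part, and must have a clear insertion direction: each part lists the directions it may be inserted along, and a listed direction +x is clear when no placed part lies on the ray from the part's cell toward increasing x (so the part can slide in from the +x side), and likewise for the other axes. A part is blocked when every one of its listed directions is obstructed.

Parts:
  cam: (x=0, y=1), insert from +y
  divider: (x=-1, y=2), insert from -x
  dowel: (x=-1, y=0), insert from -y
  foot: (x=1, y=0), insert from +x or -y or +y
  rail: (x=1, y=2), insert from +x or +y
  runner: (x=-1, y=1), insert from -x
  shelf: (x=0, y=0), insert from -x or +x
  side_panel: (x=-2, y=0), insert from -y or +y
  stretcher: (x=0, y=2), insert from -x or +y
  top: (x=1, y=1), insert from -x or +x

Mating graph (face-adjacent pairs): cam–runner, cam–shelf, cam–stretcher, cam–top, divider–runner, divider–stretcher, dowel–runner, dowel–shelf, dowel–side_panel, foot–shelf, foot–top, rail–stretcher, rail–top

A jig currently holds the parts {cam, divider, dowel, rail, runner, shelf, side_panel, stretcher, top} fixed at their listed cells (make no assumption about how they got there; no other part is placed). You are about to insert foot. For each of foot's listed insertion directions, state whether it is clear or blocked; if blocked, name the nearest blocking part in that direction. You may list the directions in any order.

+x: clear; +y: blocked by top; -y: clear

+x: ray from foot(1, 0) has no placed part ⇒ clear
-y: ray from foot(1, 0) has no placed part ⇒ clear
+y: nearest on ray is top@(1, 1) ⇒ blocked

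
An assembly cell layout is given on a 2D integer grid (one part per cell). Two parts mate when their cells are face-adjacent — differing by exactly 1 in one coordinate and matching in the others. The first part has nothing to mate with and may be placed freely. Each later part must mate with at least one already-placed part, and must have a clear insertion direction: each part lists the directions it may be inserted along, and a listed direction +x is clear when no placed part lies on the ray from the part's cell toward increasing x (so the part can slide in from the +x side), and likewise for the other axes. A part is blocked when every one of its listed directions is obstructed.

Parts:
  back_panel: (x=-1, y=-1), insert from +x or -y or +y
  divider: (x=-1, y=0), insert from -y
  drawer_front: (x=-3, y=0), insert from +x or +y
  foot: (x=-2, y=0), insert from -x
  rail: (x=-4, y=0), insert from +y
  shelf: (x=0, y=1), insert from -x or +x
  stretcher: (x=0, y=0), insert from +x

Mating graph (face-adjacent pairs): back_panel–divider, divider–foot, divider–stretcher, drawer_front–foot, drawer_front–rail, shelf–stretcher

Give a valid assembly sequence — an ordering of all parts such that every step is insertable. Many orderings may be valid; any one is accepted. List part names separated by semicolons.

foot; drawer_front; divider; stretcher; rail; back_panel; shelf

1. foot@(-2, 0) [-x clear] — {foot}
2. drawer_front@(-3, 0) [+y clear] — {drawer_front, foot}
3. divider@(-1, 0) [-y clear] — {divider, drawer_front, foot}
4. stretcher@(0, 0) [+x clear] — {divider, drawer_front, foot, stretcher}
5. rail@(-4, 0) [+y clear] — {divider, drawer_front, foot, rail, stretcher}
6. back_panel@(-1, -1) [+x clear] — {back_panel, divider, drawer_front, foot, rail, stretcher}
7. shelf@(0, 1) [-x clear] — {back_panel, divider, drawer_front, foot, rail, shelf, stretcher}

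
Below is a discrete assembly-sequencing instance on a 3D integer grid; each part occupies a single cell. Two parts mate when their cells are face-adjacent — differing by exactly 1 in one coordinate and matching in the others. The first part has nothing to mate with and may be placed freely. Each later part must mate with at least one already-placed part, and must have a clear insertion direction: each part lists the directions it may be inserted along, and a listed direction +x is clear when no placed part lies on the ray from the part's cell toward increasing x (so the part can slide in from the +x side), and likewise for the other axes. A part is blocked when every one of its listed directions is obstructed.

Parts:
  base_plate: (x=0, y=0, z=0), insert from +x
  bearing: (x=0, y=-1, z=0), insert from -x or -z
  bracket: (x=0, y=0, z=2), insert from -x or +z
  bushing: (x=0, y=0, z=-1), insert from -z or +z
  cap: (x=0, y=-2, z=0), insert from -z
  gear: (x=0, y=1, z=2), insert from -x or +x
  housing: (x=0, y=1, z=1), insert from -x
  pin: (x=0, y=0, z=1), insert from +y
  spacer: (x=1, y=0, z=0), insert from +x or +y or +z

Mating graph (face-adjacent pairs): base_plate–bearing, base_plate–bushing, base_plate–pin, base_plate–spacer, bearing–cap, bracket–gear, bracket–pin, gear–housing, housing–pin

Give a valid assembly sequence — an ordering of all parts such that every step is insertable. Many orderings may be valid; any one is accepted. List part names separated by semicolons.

cap; bearing; base_plate; spacer; bushing; pin; housing; gear; bracket

1. cap@(0, -2, 0) [-z clear] — {cap}
2. bearing@(0, -1, 0) [-x clear] — {bearing, cap}
3. base_plate@(0, 0, 0) [+x clear] — {base_plate, bearing, cap}
4. spacer@(1, 0, 0) [+x clear] — {base_plate, bearing, cap, spacer}
5. bushing@(0, 0, -1) [-z clear] — {base_plate, bearing, bushing, cap, spacer}
6. pin@(0, 0, 1) [+y clear] — {base_plate, bearing, bushing, cap, pin, spacer}
7. housing@(0, 1, 1) [-x clear] — {base_plate, bearing, bushing, cap, housing, pin, spacer}
8. gear@(0, 1, 2) [-x clear] — {base_plate, bearing, bushing, cap, gear, housing, pin, spacer}
9. bracket@(0, 0, 2) [-x clear] — {base_plate, bearing, bracket, bushing, cap, gear, housing, pin, spacer}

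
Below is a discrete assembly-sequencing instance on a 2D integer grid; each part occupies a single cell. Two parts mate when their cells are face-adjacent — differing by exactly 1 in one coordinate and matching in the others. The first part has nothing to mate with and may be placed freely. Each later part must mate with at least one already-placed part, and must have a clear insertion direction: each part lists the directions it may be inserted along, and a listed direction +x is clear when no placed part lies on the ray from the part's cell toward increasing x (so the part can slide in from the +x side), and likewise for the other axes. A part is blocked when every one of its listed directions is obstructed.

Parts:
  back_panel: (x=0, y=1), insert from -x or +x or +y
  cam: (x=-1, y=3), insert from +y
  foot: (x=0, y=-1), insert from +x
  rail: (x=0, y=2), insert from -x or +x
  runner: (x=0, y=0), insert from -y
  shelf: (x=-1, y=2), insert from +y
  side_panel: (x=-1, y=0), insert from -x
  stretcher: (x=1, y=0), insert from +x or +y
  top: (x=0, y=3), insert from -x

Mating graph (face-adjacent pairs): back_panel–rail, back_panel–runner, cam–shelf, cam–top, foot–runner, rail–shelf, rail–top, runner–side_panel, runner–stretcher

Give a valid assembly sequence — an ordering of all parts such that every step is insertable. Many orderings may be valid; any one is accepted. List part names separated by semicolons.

1. top@(0, 3) [-x clear] — {top}
2. rail@(0, 2) [-x clear] — {rail, top}
3. shelf@(-1, 2) [+y clear] — {rail, shelf, top}
4. cam@(-1, 3) [+y clear] — {cam, rail, shelf, top}
5. back_panel@(0, 1) [-x clear] — {back_panel, cam, rail, shelf, top}
6. runner@(0, 0) [-y clear] — {back_panel, cam, rail, runner, shelf, top}
7. side_panel@(-1, 0) [-x clear] — {back_panel, cam, rail, runner, shelf, side_panel, top}
8. foot@(0, -1) [+x clear] — {back_panel, cam, foot, rail, runner, shelf, side_panel, top}
9. stretcher@(1, 0) [+x clear] — {back_panel, cam, foot, rail, runner, shelf, side_panel, stretcher, top}

top; rail; shelf; cam; back_panel; runner; side_panel; foot; stretcher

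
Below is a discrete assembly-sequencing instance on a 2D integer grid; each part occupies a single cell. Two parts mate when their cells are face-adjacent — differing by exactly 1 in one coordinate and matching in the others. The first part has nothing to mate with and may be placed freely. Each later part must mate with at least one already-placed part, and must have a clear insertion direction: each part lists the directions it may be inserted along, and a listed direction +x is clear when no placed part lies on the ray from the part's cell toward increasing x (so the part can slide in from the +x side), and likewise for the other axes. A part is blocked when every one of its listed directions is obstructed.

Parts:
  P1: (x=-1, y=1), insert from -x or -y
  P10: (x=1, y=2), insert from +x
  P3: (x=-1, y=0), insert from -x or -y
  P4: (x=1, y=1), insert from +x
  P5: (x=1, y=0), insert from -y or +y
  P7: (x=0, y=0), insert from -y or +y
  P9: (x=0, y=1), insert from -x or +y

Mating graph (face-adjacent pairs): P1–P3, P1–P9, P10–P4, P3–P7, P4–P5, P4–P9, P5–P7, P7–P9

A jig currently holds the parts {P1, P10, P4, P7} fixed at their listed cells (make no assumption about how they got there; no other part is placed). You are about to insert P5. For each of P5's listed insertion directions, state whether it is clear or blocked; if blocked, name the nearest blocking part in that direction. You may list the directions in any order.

-y: ray from P5(1, 0) has no placed part ⇒ clear
+y: nearest on ray is P4@(1, 1) ⇒ blocked

+y: blocked by P4; -y: clear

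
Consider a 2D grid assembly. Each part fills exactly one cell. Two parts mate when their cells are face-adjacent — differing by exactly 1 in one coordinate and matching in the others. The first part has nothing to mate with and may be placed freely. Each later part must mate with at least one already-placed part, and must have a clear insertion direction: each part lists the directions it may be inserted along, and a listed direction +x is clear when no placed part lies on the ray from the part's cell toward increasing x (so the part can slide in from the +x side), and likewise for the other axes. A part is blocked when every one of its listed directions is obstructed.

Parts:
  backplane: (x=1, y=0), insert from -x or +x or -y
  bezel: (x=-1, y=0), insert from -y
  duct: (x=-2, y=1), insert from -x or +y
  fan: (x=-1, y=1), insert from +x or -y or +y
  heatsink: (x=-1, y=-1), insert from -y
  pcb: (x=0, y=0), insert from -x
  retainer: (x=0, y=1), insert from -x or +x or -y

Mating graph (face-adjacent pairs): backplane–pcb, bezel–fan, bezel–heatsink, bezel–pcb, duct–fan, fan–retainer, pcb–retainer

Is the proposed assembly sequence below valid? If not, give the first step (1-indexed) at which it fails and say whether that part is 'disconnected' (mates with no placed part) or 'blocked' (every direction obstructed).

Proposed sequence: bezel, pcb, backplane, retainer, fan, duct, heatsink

1. bezel@(-1, 0) [-y clear] — {bezel}
2. pcb@(0, 0) — -x all obstructed ⇒ blocked

Invalid at step 2 (blocked)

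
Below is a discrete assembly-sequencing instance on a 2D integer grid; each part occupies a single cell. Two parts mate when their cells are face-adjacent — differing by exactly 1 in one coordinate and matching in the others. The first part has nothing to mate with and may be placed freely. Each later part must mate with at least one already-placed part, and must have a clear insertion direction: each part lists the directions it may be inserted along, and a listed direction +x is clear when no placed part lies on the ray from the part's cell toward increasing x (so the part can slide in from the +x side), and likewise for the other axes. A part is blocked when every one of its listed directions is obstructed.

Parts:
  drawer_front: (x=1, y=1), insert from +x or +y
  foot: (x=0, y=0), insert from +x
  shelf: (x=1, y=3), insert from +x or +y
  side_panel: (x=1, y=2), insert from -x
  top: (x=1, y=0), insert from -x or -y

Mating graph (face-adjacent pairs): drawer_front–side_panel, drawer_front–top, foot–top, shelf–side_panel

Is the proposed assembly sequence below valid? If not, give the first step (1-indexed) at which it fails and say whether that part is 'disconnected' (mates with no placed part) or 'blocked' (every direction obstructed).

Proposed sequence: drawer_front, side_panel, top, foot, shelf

Invalid at step 4 (blocked)

1. drawer_front@(1, 1) [+x clear] — {drawer_front}
2. side_panel@(1, 2) [-x clear] — {drawer_front, side_panel}
3. top@(1, 0) [-x clear] — {drawer_front, side_panel, top}
4. foot@(0, 0) — +x all obstructed ⇒ blocked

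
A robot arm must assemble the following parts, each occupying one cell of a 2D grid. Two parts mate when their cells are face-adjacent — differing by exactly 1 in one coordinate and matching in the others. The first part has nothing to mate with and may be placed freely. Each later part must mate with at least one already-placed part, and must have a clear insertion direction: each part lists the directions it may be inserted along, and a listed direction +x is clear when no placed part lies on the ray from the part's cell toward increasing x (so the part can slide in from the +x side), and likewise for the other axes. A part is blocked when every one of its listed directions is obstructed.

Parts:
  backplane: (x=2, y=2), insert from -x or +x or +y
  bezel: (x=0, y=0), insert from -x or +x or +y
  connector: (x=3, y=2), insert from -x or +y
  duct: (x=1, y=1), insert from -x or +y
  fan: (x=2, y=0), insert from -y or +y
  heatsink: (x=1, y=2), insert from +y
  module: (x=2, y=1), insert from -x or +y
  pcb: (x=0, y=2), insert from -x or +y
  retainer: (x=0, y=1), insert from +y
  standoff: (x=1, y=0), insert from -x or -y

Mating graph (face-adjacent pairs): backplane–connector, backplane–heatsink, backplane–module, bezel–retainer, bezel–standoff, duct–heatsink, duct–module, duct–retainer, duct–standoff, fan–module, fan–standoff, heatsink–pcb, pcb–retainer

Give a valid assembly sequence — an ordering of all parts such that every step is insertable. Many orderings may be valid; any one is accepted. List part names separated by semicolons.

1. retainer@(0, 1) [+y clear] — {retainer}
2. duct@(1, 1) [+y clear] — {duct, retainer}
3. heatsink@(1, 2) [+y clear] — {duct, heatsink, retainer}
4. standoff@(1, 0) [-x clear] — {duct, heatsink, retainer, standoff}
5. fan@(2, 0) [-y clear] — {duct, fan, heatsink, retainer, standoff}
6. bezel@(0, 0) [-x clear] — {bezel, duct, fan, heatsink, retainer, standoff}
7. module@(2, 1) [+y clear] — {bezel, duct, fan, heatsink, module, retainer, standoff}
8. backplane@(2, 2) [+x clear] — {backplane, bezel, duct, fan, heatsink, module, retainer, standoff}
9. connector@(3, 2) [+y clear] — {backplane, bezel, connector, duct, fan, heatsink, module, retainer, standoff}
10. pcb@(0, 2) [-x clear] — {backplane, bezel, connector, duct, fan, heatsink, module, pcb, retainer, standoff}

retainer; duct; heatsink; standoff; fan; bezel; module; backplane; connector; pcb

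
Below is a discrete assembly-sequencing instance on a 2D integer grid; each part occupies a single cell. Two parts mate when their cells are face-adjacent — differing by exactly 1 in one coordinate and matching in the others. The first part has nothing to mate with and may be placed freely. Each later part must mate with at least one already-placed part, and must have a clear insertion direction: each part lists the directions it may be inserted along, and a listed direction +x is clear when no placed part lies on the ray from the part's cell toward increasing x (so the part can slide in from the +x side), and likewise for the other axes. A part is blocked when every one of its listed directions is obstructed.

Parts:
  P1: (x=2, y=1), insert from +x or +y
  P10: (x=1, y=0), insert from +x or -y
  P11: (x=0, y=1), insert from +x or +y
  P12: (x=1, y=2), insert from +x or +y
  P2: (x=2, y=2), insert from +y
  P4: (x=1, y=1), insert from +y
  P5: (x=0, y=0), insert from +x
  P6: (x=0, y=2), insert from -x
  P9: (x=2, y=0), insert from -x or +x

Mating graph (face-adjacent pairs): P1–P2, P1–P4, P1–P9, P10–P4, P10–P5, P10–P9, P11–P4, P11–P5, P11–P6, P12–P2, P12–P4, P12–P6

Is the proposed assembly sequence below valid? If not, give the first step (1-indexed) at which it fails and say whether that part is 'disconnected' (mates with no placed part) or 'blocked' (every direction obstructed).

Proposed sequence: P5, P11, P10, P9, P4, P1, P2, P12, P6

1. P5@(0, 0) [+x clear] — {P5}
2. P11@(0, 1) [+x clear] — {P11, P5}
3. P10@(1, 0) [+x clear] — {P10, P11, P5}
4. P9@(2, 0) [+x clear] — {P10, P11, P5, P9}
5. P4@(1, 1) [+y clear] — {P10, P11, P4, P5, P9}
6. P1@(2, 1) [+x clear] — {P1, P10, P11, P4, P5, P9}
7. P2@(2, 2) [+y clear] — {P1, P10, P11, P2, P4, P5, P9}
8. P12@(1, 2) [+y clear] — {P1, P10, P11, P12, P2, P4, P5, P9}
9. P6@(0, 2) [-x clear] — {P1, P10, P11, P12, P2, P4, P5, P6, P9}

Valid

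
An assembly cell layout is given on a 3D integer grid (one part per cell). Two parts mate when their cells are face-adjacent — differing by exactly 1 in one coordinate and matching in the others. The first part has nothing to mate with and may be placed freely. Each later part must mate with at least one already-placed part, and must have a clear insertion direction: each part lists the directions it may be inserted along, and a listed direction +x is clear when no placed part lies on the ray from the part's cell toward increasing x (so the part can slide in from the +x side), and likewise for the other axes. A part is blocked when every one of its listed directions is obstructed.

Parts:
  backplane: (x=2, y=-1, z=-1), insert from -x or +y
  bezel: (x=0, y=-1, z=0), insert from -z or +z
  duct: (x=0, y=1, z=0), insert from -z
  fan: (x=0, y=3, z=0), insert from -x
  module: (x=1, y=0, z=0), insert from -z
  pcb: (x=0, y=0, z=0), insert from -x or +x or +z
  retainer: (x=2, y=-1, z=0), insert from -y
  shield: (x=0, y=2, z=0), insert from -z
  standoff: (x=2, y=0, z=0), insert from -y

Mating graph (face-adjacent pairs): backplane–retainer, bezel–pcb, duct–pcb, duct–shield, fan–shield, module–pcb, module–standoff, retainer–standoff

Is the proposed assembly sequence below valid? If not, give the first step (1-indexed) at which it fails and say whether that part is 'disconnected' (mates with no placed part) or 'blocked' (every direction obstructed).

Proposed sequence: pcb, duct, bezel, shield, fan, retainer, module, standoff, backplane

1. pcb@(0, 0, 0) [-x clear] — {pcb}
2. duct@(0, 1, 0) [-z clear] — {duct, pcb}
3. bezel@(0, -1, 0) [-z clear] — {bezel, duct, pcb}
4. shield@(0, 2, 0) [-z clear] — {bezel, duct, pcb, shield}
5. fan@(0, 3, 0) [-x clear] — {bezel, duct, fan, pcb, shield}
6. retainer@(2, -1, 0) — no placed neighbour ⇒ disconnected

Invalid at step 6 (disconnected)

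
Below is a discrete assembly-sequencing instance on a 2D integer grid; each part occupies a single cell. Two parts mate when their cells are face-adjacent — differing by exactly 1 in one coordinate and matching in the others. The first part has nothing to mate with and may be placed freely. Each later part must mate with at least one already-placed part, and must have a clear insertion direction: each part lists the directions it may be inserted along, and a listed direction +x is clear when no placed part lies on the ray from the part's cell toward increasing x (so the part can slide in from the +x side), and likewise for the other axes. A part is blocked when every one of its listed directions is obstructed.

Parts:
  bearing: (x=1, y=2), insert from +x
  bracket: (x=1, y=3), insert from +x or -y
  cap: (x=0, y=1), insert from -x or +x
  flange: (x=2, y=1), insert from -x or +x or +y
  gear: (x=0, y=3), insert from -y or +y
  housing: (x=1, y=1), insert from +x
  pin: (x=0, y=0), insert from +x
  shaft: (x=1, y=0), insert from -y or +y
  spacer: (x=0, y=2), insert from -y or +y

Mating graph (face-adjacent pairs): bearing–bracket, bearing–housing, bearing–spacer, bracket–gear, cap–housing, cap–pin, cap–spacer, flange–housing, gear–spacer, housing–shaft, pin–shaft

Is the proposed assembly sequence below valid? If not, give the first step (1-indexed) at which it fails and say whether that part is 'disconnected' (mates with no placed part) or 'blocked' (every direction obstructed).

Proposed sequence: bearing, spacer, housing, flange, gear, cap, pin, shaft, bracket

1. bearing@(1, 2) [+x clear] — {bearing}
2. spacer@(0, 2) [-y clear] — {bearing, spacer}
3. housing@(1, 1) [+x clear] — {bearing, housing, spacer}
4. flange@(2, 1) [+x clear] — {bearing, flange, housing, spacer}
5. gear@(0, 3) [+y clear] — {bearing, flange, gear, housing, spacer}
6. cap@(0, 1) [-x clear] — {bearing, cap, flange, gear, housing, spacer}
7. pin@(0, 0) [+x clear] — {bearing, cap, flange, gear, housing, pin, spacer}
8. shaft@(1, 0) [-y clear] — {bearing, cap, flange, gear, housing, pin, shaft, spacer}
9. bracket@(1, 3) [+x clear] — {bearing, bracket, cap, flange, gear, housing, pin, shaft, spacer}

Valid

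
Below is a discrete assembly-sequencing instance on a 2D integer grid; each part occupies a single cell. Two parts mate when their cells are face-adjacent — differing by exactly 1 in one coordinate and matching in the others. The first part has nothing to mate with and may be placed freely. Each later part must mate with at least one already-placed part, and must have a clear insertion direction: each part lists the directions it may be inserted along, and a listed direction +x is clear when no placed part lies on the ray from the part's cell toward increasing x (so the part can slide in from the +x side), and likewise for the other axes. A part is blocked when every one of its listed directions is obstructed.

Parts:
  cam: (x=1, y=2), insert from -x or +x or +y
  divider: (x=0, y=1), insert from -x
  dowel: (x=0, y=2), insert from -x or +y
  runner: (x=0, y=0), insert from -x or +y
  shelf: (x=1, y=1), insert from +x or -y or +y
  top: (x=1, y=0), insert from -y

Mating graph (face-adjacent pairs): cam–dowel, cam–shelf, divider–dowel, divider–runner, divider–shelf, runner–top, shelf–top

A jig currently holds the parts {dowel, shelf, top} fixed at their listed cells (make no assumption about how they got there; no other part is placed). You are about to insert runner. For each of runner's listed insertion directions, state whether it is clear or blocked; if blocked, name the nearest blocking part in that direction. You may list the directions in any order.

+y: blocked by dowel; -x: clear

-x: ray from runner(0, 0) has no placed part ⇒ clear
+y: nearest on ray is dowel@(0, 2) ⇒ blocked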